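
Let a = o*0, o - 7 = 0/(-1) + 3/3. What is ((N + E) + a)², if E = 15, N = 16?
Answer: 961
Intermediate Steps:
o = 8 (o = 7 + (0/(-1) + 3/3) = 7 + (0*(-1) + 3*(⅓)) = 7 + (0 + 1) = 7 + 1 = 8)
a = 0 (a = 8*0 = 0)
((N + E) + a)² = ((16 + 15) + 0)² = (31 + 0)² = 31² = 961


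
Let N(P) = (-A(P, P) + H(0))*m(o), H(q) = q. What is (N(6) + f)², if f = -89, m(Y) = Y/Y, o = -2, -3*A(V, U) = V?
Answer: 7569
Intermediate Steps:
A(V, U) = -V/3
m(Y) = 1
N(P) = P/3 (N(P) = (-(-1)*P/3 + 0)*1 = (P/3 + 0)*1 = (P/3)*1 = P/3)
(N(6) + f)² = ((⅓)*6 - 89)² = (2 - 89)² = (-87)² = 7569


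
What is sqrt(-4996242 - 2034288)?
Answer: 3*I*sqrt(781170) ≈ 2651.5*I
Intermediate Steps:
sqrt(-4996242 - 2034288) = sqrt(-7030530) = 3*I*sqrt(781170)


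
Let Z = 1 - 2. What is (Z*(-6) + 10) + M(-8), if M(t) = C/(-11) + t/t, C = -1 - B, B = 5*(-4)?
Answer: 168/11 ≈ 15.273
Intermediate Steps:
Z = -1
B = -20
C = 19 (C = -1 - 1*(-20) = -1 + 20 = 19)
M(t) = -8/11 (M(t) = 19/(-11) + t/t = 19*(-1/11) + 1 = -19/11 + 1 = -8/11)
(Z*(-6) + 10) + M(-8) = (-1*(-6) + 10) - 8/11 = (6 + 10) - 8/11 = 16 - 8/11 = 168/11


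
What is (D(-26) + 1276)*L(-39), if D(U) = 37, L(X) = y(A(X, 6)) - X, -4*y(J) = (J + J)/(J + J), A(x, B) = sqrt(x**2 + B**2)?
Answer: 203515/4 ≈ 50879.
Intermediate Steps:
A(x, B) = sqrt(B**2 + x**2)
y(J) = -1/4 (y(J) = -(J + J)/(4*(J + J)) = -2*J/(4*(2*J)) = -2*J*1/(2*J)/4 = -1/4*1 = -1/4)
L(X) = -1/4 - X
(D(-26) + 1276)*L(-39) = (37 + 1276)*(-1/4 - 1*(-39)) = 1313*(-1/4 + 39) = 1313*(155/4) = 203515/4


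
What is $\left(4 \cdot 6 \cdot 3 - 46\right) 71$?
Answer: $1846$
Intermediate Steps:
$\left(4 \cdot 6 \cdot 3 - 46\right) 71 = \left(24 \cdot 3 - 46\right) 71 = \left(72 - 46\right) 71 = 26 \cdot 71 = 1846$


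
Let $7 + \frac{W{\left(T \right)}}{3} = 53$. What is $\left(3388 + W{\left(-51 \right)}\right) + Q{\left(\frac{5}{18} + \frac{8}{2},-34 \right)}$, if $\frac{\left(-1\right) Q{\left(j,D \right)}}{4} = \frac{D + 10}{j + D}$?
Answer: $\frac{1884682}{535} \approx 3522.8$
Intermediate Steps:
$W{\left(T \right)} = 138$ ($W{\left(T \right)} = -21 + 3 \cdot 53 = -21 + 159 = 138$)
$Q{\left(j,D \right)} = - \frac{4 \left(10 + D\right)}{D + j}$ ($Q{\left(j,D \right)} = - 4 \frac{D + 10}{j + D} = - 4 \frac{10 + D}{D + j} = - \frac{4 \left(10 + D\right)}{D + j}$)
$\left(3388 + W{\left(-51 \right)}\right) + Q{\left(\frac{5}{18} + \frac{8}{2},-34 \right)} = \left(3388 + 138\right) + \frac{4 \left(-10 - -34\right)}{-34 + \left(\frac{5}{18} + \frac{8}{2}\right)} = 3526 + \frac{4 \left(-10 + 34\right)}{-34 + \left(5 \cdot \frac{1}{18} + 8 \cdot \frac{1}{2}\right)} = 3526 + 4 \frac{1}{-34 + \left(\frac{5}{18} + 4\right)} 24 = 3526 + 4 \frac{1}{-34 + \frac{77}{18}} \cdot 24 = 3526 + 4 \frac{1}{- \frac{535}{18}} \cdot 24 = 3526 + 4 \left(- \frac{18}{535}\right) 24 = 3526 - \frac{1728}{535} = \frac{1884682}{535}$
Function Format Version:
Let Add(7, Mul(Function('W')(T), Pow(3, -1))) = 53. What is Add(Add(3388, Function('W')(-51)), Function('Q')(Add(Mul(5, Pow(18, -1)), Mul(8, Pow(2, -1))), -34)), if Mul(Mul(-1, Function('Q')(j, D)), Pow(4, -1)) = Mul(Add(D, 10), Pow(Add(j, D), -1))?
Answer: Rational(1884682, 535) ≈ 3522.8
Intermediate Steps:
Function('W')(T) = 138 (Function('W')(T) = Add(-21, Mul(3, 53)) = Add(-21, 159) = 138)
Function('Q')(j, D) = Mul(-4, Pow(Add(D, j), -1), Add(10, D)) (Function('Q')(j, D) = Mul(-4, Mul(Add(D, 10), Pow(Add(j, D), -1))) = Mul(-4, Mul(Add(10, D), Pow(Add(D, j), -1))) = Mul(-4, Mul(Pow(Add(D, j), -1), Add(10, D))) = Mul(-4, Pow(Add(D, j), -1), Add(10, D)))
Add(Add(3388, Function('W')(-51)), Function('Q')(Add(Mul(5, Pow(18, -1)), Mul(8, Pow(2, -1))), -34)) = Add(Add(3388, 138), Mul(4, Pow(Add(-34, Add(Mul(5, Pow(18, -1)), Mul(8, Pow(2, -1)))), -1), Add(-10, Mul(-1, -34)))) = Add(3526, Mul(4, Pow(Add(-34, Add(Mul(5, Rational(1, 18)), Mul(8, Rational(1, 2)))), -1), Add(-10, 34))) = Add(3526, Mul(4, Pow(Add(-34, Add(Rational(5, 18), 4)), -1), 24)) = Add(3526, Mul(4, Pow(Add(-34, Rational(77, 18)), -1), 24)) = Add(3526, Mul(4, Pow(Rational(-535, 18), -1), 24)) = Add(3526, Mul(4, Rational(-18, 535), 24)) = Add(3526, Rational(-1728, 535)) = Rational(1884682, 535)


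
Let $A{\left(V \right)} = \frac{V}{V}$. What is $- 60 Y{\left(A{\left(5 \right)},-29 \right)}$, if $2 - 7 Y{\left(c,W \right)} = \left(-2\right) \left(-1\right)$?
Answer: $0$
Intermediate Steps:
$A{\left(V \right)} = 1$
$Y{\left(c,W \right)} = 0$ ($Y{\left(c,W \right)} = \frac{2}{7} - \frac{\left(-2\right) \left(-1\right)}{7} = \frac{2}{7} - \frac{2}{7} = 0$)
$- 60 Y{\left(A{\left(5 \right)},-29 \right)} = \left(-60\right) 0 = 0$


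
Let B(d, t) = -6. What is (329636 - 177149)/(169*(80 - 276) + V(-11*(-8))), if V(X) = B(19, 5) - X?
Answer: -152487/33218 ≈ -4.5905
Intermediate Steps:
V(X) = -6 - X
(329636 - 177149)/(169*(80 - 276) + V(-11*(-8))) = (329636 - 177149)/(169*(80 - 276) + (-6 - (-11)*(-8))) = 152487/(169*(-196) + (-6 - 1*88)) = 152487/(-33124 + (-6 - 88)) = 152487/(-33124 - 94) = 152487/(-33218) = 152487*(-1/33218) = -152487/33218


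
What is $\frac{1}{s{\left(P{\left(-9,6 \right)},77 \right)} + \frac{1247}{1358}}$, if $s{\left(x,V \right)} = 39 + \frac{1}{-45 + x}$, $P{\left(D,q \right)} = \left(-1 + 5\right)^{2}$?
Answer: $\frac{39382}{1570703} \approx 0.025073$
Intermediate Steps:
$P{\left(D,q \right)} = 16$ ($P{\left(D,q \right)} = 4^{2} = 16$)
$\frac{1}{s{\left(P{\left(-9,6 \right)},77 \right)} + \frac{1247}{1358}} = \frac{1}{\frac{-1754 + 39 \cdot 16}{-45 + 16} + \frac{1247}{1358}} = \frac{1}{\frac{-1754 + 624}{-29} + 1247 \cdot \frac{1}{1358}} = \frac{1}{\left(- \frac{1}{29}\right) \left(-1130\right) + \frac{1247}{1358}} = \frac{1}{\frac{1130}{29} + \frac{1247}{1358}} = \frac{1}{\frac{1570703}{39382}} = \frac{39382}{1570703}$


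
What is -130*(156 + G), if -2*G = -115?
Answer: -27755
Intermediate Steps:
G = 115/2 (G = -½*(-115) = 115/2 ≈ 57.500)
-130*(156 + G) = -130*(156 + 115/2) = -130*427/2 = -27755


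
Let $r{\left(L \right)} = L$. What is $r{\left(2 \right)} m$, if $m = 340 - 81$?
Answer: $518$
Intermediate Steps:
$m = 259$ ($m = 340 - 81 = 259$)
$r{\left(2 \right)} m = 2 \cdot 259 = 518$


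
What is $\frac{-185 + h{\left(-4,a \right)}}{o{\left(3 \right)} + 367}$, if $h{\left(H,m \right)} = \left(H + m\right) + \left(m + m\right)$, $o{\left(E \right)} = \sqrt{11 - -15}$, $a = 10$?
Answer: $- \frac{58353}{134663} + \frac{159 \sqrt{26}}{134663} \approx -0.42731$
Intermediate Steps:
$o{\left(E \right)} = \sqrt{26}$ ($o{\left(E \right)} = \sqrt{11 + 15} = \sqrt{26}$)
$h{\left(H,m \right)} = H + 3 m$ ($h{\left(H,m \right)} = \left(H + m\right) + 2 m = H + 3 m$)
$\frac{-185 + h{\left(-4,a \right)}}{o{\left(3 \right)} + 367} = \frac{-185 + \left(-4 + 3 \cdot 10\right)}{\sqrt{26} + 367} = \frac{-185 + \left(-4 + 30\right)}{367 + \sqrt{26}} = \frac{-185 + 26}{367 + \sqrt{26}} = - \frac{159}{367 + \sqrt{26}}$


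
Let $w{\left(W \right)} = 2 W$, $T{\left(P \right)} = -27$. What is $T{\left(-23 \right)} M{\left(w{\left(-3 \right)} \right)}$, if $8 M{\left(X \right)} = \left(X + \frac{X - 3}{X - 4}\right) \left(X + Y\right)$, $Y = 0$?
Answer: $- \frac{4131}{40} \approx -103.28$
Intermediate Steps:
$M{\left(X \right)} = \frac{X \left(X + \frac{-3 + X}{-4 + X}\right)}{8}$ ($M{\left(X \right)} = \frac{\left(X + \frac{X - 3}{X - 4}\right) \left(X + 0\right)}{8} = \frac{\left(X + \frac{-3 + X}{-4 + X}\right) X}{8} = \frac{X \left(X + \frac{-3 + X}{-4 + X}\right)}{8}$)
$T{\left(-23 \right)} M{\left(w{\left(-3 \right)} \right)} = - 27 \frac{2 \left(-3\right) \left(-3 + \left(2 \left(-3\right)\right)^{2} - 3 \cdot 2 \left(-3\right)\right)}{8 \left(-4 + 2 \left(-3\right)\right)} = - 27 \cdot \frac{1}{8} \left(-6\right) \frac{1}{-4 - 6} \left(-3 + \left(-6\right)^{2} - -18\right) = - 27 \cdot \frac{1}{8} \left(-6\right) \frac{1}{-10} \left(-3 + 36 + 18\right) = - 27 \cdot \frac{1}{8} \left(-6\right) \left(- \frac{1}{10}\right) 51 = \left(-27\right) \frac{153}{40} = - \frac{4131}{40}$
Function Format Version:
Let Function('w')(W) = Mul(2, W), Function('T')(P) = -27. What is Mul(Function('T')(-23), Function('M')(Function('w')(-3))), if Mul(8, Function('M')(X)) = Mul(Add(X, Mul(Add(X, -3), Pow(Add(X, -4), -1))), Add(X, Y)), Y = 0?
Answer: Rational(-4131, 40) ≈ -103.28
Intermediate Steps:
Function('M')(X) = Mul(Rational(1, 8), X, Add(X, Mul(Pow(Add(-4, X), -1), Add(-3, X)))) (Function('M')(X) = Mul(Rational(1, 8), Mul(Add(X, Mul(Add(X, -3), Pow(Add(X, -4), -1))), Add(X, 0))) = Mul(Rational(1, 8), Mul(Add(X, Mul(Add(-3, X), Pow(Add(-4, X), -1))), X)) = Mul(Rational(1, 8), Mul(Add(X, Mul(Pow(Add(-4, X), -1), Add(-3, X))), X)) = Mul(Rational(1, 8), Mul(X, Add(X, Mul(Pow(Add(-4, X), -1), Add(-3, X))))) = Mul(Rational(1, 8), X, Add(X, Mul(Pow(Add(-4, X), -1), Add(-3, X)))))
Mul(Function('T')(-23), Function('M')(Function('w')(-3))) = Mul(-27, Mul(Rational(1, 8), Mul(2, -3), Pow(Add(-4, Mul(2, -3)), -1), Add(-3, Pow(Mul(2, -3), 2), Mul(-3, Mul(2, -3))))) = Mul(-27, Mul(Rational(1, 8), -6, Pow(Add(-4, -6), -1), Add(-3, Pow(-6, 2), Mul(-3, -6)))) = Mul(-27, Mul(Rational(1, 8), -6, Pow(-10, -1), Add(-3, 36, 18))) = Mul(-27, Mul(Rational(1, 8), -6, Rational(-1, 10), 51)) = Mul(-27, Rational(153, 40)) = Rational(-4131, 40)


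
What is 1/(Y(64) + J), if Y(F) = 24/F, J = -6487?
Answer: -8/51893 ≈ -0.00015416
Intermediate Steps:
1/(Y(64) + J) = 1/(24/64 - 6487) = 1/(24*(1/64) - 6487) = 1/(3/8 - 6487) = 1/(-51893/8) = -8/51893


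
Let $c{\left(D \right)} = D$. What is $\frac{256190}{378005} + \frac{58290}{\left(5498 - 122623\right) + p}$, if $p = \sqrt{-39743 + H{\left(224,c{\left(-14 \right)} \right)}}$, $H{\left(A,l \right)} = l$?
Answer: $\frac{93377077723333}{518558802592291} - \frac{29145 i \sqrt{39757}}{6859152691} \approx 0.18007 - 0.00084723 i$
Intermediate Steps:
$p = i \sqrt{39757}$ ($p = \sqrt{-39743 - 14} = \sqrt{-39757} = i \sqrt{39757} \approx 199.39 i$)
$\frac{256190}{378005} + \frac{58290}{\left(5498 - 122623\right) + p} = \frac{256190}{378005} + \frac{58290}{\left(5498 - 122623\right) + i \sqrt{39757}} = 256190 \cdot \frac{1}{378005} + \frac{58290}{\left(5498 - 122623\right) + i \sqrt{39757}} = \frac{51238}{75601} + \frac{58290}{-117125 + i \sqrt{39757}}$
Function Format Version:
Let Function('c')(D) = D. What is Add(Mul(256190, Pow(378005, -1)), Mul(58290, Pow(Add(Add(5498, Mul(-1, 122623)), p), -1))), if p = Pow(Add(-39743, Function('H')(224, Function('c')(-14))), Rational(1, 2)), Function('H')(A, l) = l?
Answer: Add(Rational(93377077723333, 518558802592291), Mul(Rational(-29145, 6859152691), I, Pow(39757, Rational(1, 2)))) ≈ Add(0.18007, Mul(-0.00084723, I))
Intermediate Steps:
p = Mul(I, Pow(39757, Rational(1, 2))) (p = Pow(Add(-39743, -14), Rational(1, 2)) = Pow(-39757, Rational(1, 2)) = Mul(I, Pow(39757, Rational(1, 2))) ≈ Mul(199.39, I))
Add(Mul(256190, Pow(378005, -1)), Mul(58290, Pow(Add(Add(5498, Mul(-1, 122623)), p), -1))) = Add(Mul(256190, Pow(378005, -1)), Mul(58290, Pow(Add(Add(5498, Mul(-1, 122623)), Mul(I, Pow(39757, Rational(1, 2)))), -1))) = Add(Mul(256190, Rational(1, 378005)), Mul(58290, Pow(Add(Add(5498, -122623), Mul(I, Pow(39757, Rational(1, 2)))), -1))) = Add(Rational(51238, 75601), Mul(58290, Pow(Add(-117125, Mul(I, Pow(39757, Rational(1, 2)))), -1)))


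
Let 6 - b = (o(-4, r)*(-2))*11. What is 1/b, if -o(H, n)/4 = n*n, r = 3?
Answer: -1/786 ≈ -0.0012723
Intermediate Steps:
o(H, n) = -4*n² (o(H, n) = -4*n*n = -4*n²)
b = -786 (b = 6 - -4*3²*(-2)*11 = 6 - -4*9*(-2)*11 = 6 - (-36*(-2))*11 = 6 - 72*11 = 6 - 1*792 = 6 - 792 = -786)
1/b = 1/(-786) = -1/786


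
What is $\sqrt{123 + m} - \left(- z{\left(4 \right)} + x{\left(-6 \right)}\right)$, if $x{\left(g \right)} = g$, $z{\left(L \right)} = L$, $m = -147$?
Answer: $10 + 2 i \sqrt{6} \approx 10.0 + 4.899 i$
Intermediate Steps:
$\sqrt{123 + m} - \left(- z{\left(4 \right)} + x{\left(-6 \right)}\right) = \sqrt{123 - 147} + \left(4 - -6\right) = \sqrt{-24} + \left(4 + 6\right) = 2 i \sqrt{6} + 10 = 10 + 2 i \sqrt{6}$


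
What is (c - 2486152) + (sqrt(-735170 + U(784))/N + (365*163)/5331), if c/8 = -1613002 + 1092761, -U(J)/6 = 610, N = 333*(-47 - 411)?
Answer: -35440854985/5331 - I*sqrt(738830)/152514 ≈ -6.6481e+6 - 0.0056359*I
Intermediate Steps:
N = -152514 (N = 333*(-458) = -152514)
U(J) = -3660 (U(J) = -6*610 = -3660)
c = -4161928 (c = 8*(-1613002 + 1092761) = 8*(-520241) = -4161928)
(c - 2486152) + (sqrt(-735170 + U(784))/N + (365*163)/5331) = (-4161928 - 2486152) + (sqrt(-735170 - 3660)/(-152514) + (365*163)/5331) = -6648080 + (sqrt(-738830)*(-1/152514) + 59495*(1/5331)) = -6648080 + ((I*sqrt(738830))*(-1/152514) + 59495/5331) = -6648080 + (-I*sqrt(738830)/152514 + 59495/5331) = -6648080 + (59495/5331 - I*sqrt(738830)/152514) = -35440854985/5331 - I*sqrt(738830)/152514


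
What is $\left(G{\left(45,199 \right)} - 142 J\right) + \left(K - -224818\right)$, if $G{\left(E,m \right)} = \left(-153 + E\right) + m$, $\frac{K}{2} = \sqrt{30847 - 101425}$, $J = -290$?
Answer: $266089 + 6 i \sqrt{7842} \approx 2.6609 \cdot 10^{5} + 531.33 i$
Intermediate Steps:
$K = 6 i \sqrt{7842}$ ($K = 2 \sqrt{30847 - 101425} = 2 \sqrt{-70578} = 2 \cdot 3 i \sqrt{7842} = 6 i \sqrt{7842} \approx 531.33 i$)
$G{\left(E,m \right)} = -153 + E + m$
$\left(G{\left(45,199 \right)} - 142 J\right) + \left(K - -224818\right) = \left(\left(-153 + 45 + 199\right) - -41180\right) + \left(6 i \sqrt{7842} - -224818\right) = \left(91 + 41180\right) + \left(6 i \sqrt{7842} + 224818\right) = 41271 + \left(224818 + 6 i \sqrt{7842}\right) = 266089 + 6 i \sqrt{7842}$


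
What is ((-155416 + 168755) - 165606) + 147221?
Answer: -5046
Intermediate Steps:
((-155416 + 168755) - 165606) + 147221 = (13339 - 165606) + 147221 = -152267 + 147221 = -5046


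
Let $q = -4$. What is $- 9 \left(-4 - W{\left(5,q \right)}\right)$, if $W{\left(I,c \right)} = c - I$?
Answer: $-45$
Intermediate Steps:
$- 9 \left(-4 - W{\left(5,q \right)}\right) = - 9 \left(-4 - \left(-4 - 5\right)\right) = - 9 \left(-4 - -9\right) = - 9 \left(-4 + 9\right) = \left(-9\right) 5 = -45$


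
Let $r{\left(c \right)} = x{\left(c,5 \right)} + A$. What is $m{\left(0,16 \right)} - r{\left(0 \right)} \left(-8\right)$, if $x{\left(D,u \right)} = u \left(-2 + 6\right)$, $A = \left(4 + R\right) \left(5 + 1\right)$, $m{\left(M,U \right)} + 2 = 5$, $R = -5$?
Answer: $115$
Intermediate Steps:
$m{\left(M,U \right)} = 3$ ($m{\left(M,U \right)} = -2 + 5 = 3$)
$A = -6$ ($A = \left(4 - 5\right) \left(5 + 1\right) = \left(-1\right) 6 = -6$)
$x{\left(D,u \right)} = 4 u$ ($x{\left(D,u \right)} = u 4 = 4 u$)
$r{\left(c \right)} = 14$ ($r{\left(c \right)} = 4 \cdot 5 - 6 = 20 - 6 = 14$)
$m{\left(0,16 \right)} - r{\left(0 \right)} \left(-8\right) = 3 - 14 \left(-8\right) = 3 - -112 = 3 + 112 = 115$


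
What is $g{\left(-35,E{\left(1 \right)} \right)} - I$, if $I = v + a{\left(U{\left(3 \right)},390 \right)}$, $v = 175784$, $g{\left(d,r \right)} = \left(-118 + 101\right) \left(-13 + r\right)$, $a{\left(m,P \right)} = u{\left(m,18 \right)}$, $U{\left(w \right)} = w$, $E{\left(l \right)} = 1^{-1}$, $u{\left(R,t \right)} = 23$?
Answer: $-175603$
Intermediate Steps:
$E{\left(l \right)} = 1$
$a{\left(m,P \right)} = 23$
$g{\left(d,r \right)} = 221 - 17 r$ ($g{\left(d,r \right)} = - 17 \left(-13 + r\right) = 221 - 17 r$)
$I = 175807$ ($I = 175784 + 23 = 175807$)
$g{\left(-35,E{\left(1 \right)} \right)} - I = \left(221 - 17\right) - 175807 = 204 - 175807 = -175603$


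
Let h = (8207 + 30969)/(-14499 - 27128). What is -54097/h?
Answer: 2251895819/39176 ≈ 57482.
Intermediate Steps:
h = -39176/41627 (h = 39176/(-41627) = 39176*(-1/41627) = -39176/41627 ≈ -0.94112)
-54097/h = -54097/(-39176/41627) = -54097*(-41627/39176) = 2251895819/39176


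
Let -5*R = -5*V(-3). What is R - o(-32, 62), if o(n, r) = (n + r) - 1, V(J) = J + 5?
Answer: -27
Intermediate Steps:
V(J) = 5 + J
o(n, r) = -1 + n + r
R = 2 (R = -(-1)*(5 - 3) = -(-1)*2 = -⅕*(-10) = 2)
R - o(-32, 62) = 2 - (-1 - 32 + 62) = 2 - 1*29 = 2 - 29 = -27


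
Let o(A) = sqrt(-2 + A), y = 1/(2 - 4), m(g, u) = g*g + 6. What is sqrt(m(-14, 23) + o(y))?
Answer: sqrt(808 + 2*I*sqrt(10))/2 ≈ 14.213 + 0.055624*I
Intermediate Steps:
m(g, u) = 6 + g**2 (m(g, u) = g**2 + 6 = 6 + g**2)
y = -1/2 (y = 1/(-2) = -1/2 ≈ -0.50000)
sqrt(m(-14, 23) + o(y)) = sqrt((6 + (-14)**2) + sqrt(-2 - 1/2)) = sqrt((6 + 196) + sqrt(-5/2)) = sqrt(202 + I*sqrt(10)/2)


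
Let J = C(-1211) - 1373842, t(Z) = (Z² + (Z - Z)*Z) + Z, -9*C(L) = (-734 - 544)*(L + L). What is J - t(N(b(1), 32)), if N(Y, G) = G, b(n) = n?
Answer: -1718822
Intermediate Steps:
C(L) = 284*L (C(L) = -(-734 - 544)*(L + L)/9 = -(-142)*2*L = -(-284)*L = 284*L)
t(Z) = Z + Z² (t(Z) = (Z² + 0*Z) + Z = (Z² + 0) + Z = Z² + Z = Z + Z²)
J = -1717766 (J = 284*(-1211) - 1373842 = -343924 - 1373842 = -1717766)
J - t(N(b(1), 32)) = -1717766 - 32*(1 + 32) = -1717766 - 32*33 = -1717766 - 1*1056 = -1717766 - 1056 = -1718822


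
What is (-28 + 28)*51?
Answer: 0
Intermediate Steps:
(-28 + 28)*51 = 0*51 = 0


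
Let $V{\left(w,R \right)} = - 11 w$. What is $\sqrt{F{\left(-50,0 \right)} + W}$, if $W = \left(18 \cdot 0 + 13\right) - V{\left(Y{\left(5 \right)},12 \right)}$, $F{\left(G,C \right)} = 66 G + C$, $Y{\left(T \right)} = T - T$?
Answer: $i \sqrt{3287} \approx 57.332 i$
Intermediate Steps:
$Y{\left(T \right)} = 0$
$F{\left(G,C \right)} = C + 66 G$
$W = 13$ ($W = \left(18 \cdot 0 + 13\right) - \left(-11\right) 0 = \left(0 + 13\right) - 0 = 13 + 0 = 13$)
$\sqrt{F{\left(-50,0 \right)} + W} = \sqrt{\left(0 + 66 \left(-50\right)\right) + 13} = \sqrt{\left(0 - 3300\right) + 13} = \sqrt{-3300 + 13} = \sqrt{-3287} = i \sqrt{3287}$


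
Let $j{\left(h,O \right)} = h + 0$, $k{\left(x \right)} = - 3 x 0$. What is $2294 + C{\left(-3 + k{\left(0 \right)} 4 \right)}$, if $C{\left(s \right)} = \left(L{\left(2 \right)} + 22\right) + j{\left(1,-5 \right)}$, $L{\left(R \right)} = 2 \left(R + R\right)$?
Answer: $2325$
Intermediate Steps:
$k{\left(x \right)} = 0$
$L{\left(R \right)} = 4 R$ ($L{\left(R \right)} = 2 \cdot 2 R = 4 R$)
$j{\left(h,O \right)} = h$
$C{\left(s \right)} = 31$ ($C{\left(s \right)} = \left(4 \cdot 2 + 22\right) + 1 = \left(8 + 22\right) + 1 = 30 + 1 = 31$)
$2294 + C{\left(-3 + k{\left(0 \right)} 4 \right)} = 2294 + 31 = 2325$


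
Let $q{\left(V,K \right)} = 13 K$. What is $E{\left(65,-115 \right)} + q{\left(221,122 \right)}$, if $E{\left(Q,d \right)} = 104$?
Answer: $1690$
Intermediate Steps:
$E{\left(65,-115 \right)} + q{\left(221,122 \right)} = 104 + 13 \cdot 122 = 104 + 1586 = 1690$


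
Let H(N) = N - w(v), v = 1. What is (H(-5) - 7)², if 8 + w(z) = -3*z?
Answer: 1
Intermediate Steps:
w(z) = -8 - 3*z
H(N) = 11 + N (H(N) = N - (-8 - 3*1) = N - (-8 - 3) = N - 1*(-11) = N + 11 = 11 + N)
(H(-5) - 7)² = ((11 - 5) - 7)² = (6 - 7)² = (-1)² = 1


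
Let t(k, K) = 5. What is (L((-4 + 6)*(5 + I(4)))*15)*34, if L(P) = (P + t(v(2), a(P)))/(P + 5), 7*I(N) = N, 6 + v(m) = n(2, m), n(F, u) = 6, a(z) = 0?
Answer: 510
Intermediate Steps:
v(m) = 0 (v(m) = -6 + 6 = 0)
I(N) = N/7
L(P) = 1 (L(P) = (P + 5)/(P + 5) = (5 + P)/(5 + P) = 1)
(L((-4 + 6)*(5 + I(4)))*15)*34 = (1*15)*34 = 15*34 = 510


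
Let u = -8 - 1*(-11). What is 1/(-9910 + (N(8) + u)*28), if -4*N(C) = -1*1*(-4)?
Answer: -1/9854 ≈ -0.00010148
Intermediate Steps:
N(C) = -1 (N(C) = -(-1*1)*(-4)/4 = -(-1)*(-4)/4 = -¼*4 = -1)
u = 3 (u = -8 + 11 = 3)
1/(-9910 + (N(8) + u)*28) = 1/(-9910 + (-1 + 3)*28) = 1/(-9910 + 2*28) = 1/(-9910 + 56) = 1/(-9854) = -1/9854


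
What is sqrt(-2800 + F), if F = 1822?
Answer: I*sqrt(978) ≈ 31.273*I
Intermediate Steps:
sqrt(-2800 + F) = sqrt(-2800 + 1822) = sqrt(-978) = I*sqrt(978)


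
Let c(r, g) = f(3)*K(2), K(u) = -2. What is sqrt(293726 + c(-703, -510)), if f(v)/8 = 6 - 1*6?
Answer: sqrt(293726) ≈ 541.96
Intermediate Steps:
f(v) = 0 (f(v) = 8*(6 - 1*6) = 8*(6 - 6) = 8*0 = 0)
c(r, g) = 0 (c(r, g) = 0*(-2) = 0)
sqrt(293726 + c(-703, -510)) = sqrt(293726 + 0) = sqrt(293726)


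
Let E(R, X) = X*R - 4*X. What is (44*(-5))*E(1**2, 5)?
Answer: 3300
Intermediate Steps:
E(R, X) = -4*X + R*X (E(R, X) = R*X - 4*X = -4*X + R*X)
(44*(-5))*E(1**2, 5) = (44*(-5))*(5*(-4 + 1**2)) = -1100*(-4 + 1) = -1100*(-3) = -220*(-15) = 3300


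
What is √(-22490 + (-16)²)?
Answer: I*√22234 ≈ 149.11*I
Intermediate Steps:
√(-22490 + (-16)²) = √(-22490 + 256) = √(-22234) = I*√22234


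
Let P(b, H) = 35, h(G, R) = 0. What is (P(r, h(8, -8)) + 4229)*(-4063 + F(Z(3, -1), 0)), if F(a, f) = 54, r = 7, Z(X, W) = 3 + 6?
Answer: -17094376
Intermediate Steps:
Z(X, W) = 9
(P(r, h(8, -8)) + 4229)*(-4063 + F(Z(3, -1), 0)) = (35 + 4229)*(-4063 + 54) = 4264*(-4009) = -17094376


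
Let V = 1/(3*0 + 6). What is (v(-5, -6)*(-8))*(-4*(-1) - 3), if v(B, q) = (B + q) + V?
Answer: 260/3 ≈ 86.667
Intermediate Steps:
V = ⅙ (V = 1/(0 + 6) = 1/6 = ⅙ ≈ 0.16667)
v(B, q) = ⅙ + B + q (v(B, q) = (B + q) + ⅙ = ⅙ + B + q)
(v(-5, -6)*(-8))*(-4*(-1) - 3) = ((⅙ - 5 - 6)*(-8))*(-4*(-1) - 3) = (-65/6*(-8))*(4 - 3) = (260/3)*1 = 260/3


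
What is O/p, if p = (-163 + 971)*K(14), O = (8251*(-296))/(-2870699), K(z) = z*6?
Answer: 305287/24355010316 ≈ 1.2535e-5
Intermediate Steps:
K(z) = 6*z
O = 2442296/2870699 (O = -2442296*(-1/2870699) = 2442296/2870699 ≈ 0.85077)
p = 67872 (p = (-163 + 971)*(6*14) = 808*84 = 67872)
O/p = (2442296/2870699)/67872 = (2442296/2870699)*(1/67872) = 305287/24355010316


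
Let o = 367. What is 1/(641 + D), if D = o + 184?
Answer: 1/1192 ≈ 0.00083893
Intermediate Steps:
D = 551 (D = 367 + 184 = 551)
1/(641 + D) = 1/(641 + 551) = 1/1192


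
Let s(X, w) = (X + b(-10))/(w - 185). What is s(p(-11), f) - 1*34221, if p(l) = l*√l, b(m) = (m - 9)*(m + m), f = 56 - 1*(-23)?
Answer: -1813903/53 + 11*I*√11/106 ≈ -34225.0 + 0.34418*I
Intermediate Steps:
f = 79 (f = 56 + 23 = 79)
b(m) = 2*m*(-9 + m) (b(m) = (-9 + m)*(2*m) = 2*m*(-9 + m))
p(l) = l^(3/2)
s(X, w) = (380 + X)/(-185 + w) (s(X, w) = (X + 2*(-10)*(-9 - 10))/(w - 185) = (X + 2*(-10)*(-19))/(-185 + w) = (X + 380)/(-185 + w) = (380 + X)/(-185 + w))
s(p(-11), f) - 1*34221 = (380 + (-11)^(3/2))/(-185 + 79) - 1*34221 = (380 - 11*I*√11)/(-106) - 34221 = -(380 - 11*I*√11)/106 - 34221 = (-190/53 + 11*I*√11/106) - 34221 = -1813903/53 + 11*I*√11/106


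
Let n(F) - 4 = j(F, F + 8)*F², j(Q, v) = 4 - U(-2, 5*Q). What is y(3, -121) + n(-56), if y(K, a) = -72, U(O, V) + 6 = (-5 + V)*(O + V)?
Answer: -252009028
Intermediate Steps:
U(O, V) = -6 + (-5 + V)*(O + V)
j(Q, v) = -25*Q² + 35*Q (j(Q, v) = 4 - (-6 + (5*Q)² - 5*(-2) - 25*Q - 10*Q) = 4 - (-6 + 25*Q² + 10 - 25*Q - 10*Q) = 4 - (4 - 35*Q + 25*Q²) = 4 + (-4 - 25*Q² + 35*Q) = -25*Q² + 35*Q)
n(F) = 4 + 5*F³*(7 - 5*F) (n(F) = 4 + (5*F*(7 - 5*F))*F² = 4 + 5*F³*(7 - 5*F))
y(3, -121) + n(-56) = -72 + (4 + (-56)³*(35 - 25*(-56))) = -72 + (4 - 175616*(35 + 1400)) = -72 + (4 - 175616*1435) = -72 + (4 - 252008960) = -72 - 252008956 = -252009028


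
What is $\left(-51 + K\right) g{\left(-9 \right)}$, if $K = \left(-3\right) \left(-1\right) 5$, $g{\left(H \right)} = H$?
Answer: $324$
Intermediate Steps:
$K = 15$ ($K = 3 \cdot 5 = 15$)
$\left(-51 + K\right) g{\left(-9 \right)} = \left(-51 + 15\right) \left(-9\right) = \left(-36\right) \left(-9\right) = 324$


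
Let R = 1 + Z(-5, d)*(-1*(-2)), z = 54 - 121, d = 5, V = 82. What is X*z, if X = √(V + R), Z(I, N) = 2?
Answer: -67*√87 ≈ -624.93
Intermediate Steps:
z = -67
R = 5 (R = 1 + 2*(-1*(-2)) = 1 + 2*2 = 1 + 4 = 5)
X = √87 (X = √(82 + 5) = √87 ≈ 9.3274)
X*z = √87*(-67) = -67*√87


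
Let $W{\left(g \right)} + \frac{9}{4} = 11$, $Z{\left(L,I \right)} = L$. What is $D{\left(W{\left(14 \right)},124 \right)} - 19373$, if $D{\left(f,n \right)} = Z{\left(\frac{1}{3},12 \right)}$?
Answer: $- \frac{58118}{3} \approx -19373.0$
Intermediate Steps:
$W{\left(g \right)} = \frac{35}{4}$ ($W{\left(g \right)} = - \frac{9}{4} + 11 = \frac{35}{4}$)
$D{\left(f,n \right)} = \frac{1}{3}$
$D{\left(W{\left(14 \right)},124 \right)} - 19373 = \frac{1}{3} - 19373 = - \frac{58118}{3}$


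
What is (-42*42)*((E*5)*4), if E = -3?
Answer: 105840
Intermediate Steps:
(-42*42)*((E*5)*4) = (-42*42)*(-3*5*4) = -(-26460)*4 = -1764*(-60) = 105840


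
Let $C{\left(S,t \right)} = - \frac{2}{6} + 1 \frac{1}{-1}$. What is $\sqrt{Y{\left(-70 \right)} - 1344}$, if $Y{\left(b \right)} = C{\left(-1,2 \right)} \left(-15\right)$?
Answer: $2 i \sqrt{331} \approx 36.387 i$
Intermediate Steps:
$C{\left(S,t \right)} = - \frac{4}{3}$ ($C{\left(S,t \right)} = \left(-2\right) \frac{1}{6} + 1 \left(-1\right) = - \frac{1}{3} - 1 = - \frac{4}{3}$)
$Y{\left(b \right)} = 20$ ($Y{\left(b \right)} = \left(- \frac{4}{3}\right) \left(-15\right) = 20$)
$\sqrt{Y{\left(-70 \right)} - 1344} = \sqrt{20 - 1344} = \sqrt{-1324} = 2 i \sqrt{331}$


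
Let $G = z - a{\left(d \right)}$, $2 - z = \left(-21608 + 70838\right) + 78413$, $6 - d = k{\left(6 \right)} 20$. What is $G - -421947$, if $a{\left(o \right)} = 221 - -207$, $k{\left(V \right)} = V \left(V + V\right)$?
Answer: $293878$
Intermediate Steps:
$k{\left(V \right)} = 2 V^{2}$ ($k{\left(V \right)} = V 2 V = 2 V^{2}$)
$d = -1434$ ($d = 6 - 2 \cdot 6^{2} \cdot 20 = 6 - 2 \cdot 36 \cdot 20 = 6 - 72 \cdot 20 = 6 - 1440 = -1434$)
$a{\left(o \right)} = 428$ ($a{\left(o \right)} = 221 + 207 = 428$)
$z = -127641$ ($z = 2 - \left(\left(-21608 + 70838\right) + 78413\right) = 2 - \left(49230 + 78413\right) = 2 - 127643 = -127641$)
$G = -128069$ ($G = -127641 - 428 = -128069$)
$G - -421947 = -128069 - -421947 = -128069 + 421947 = 293878$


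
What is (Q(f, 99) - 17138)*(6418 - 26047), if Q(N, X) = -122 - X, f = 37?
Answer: 340739811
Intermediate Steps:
(Q(f, 99) - 17138)*(6418 - 26047) = ((-122 - 1*99) - 17138)*(6418 - 26047) = ((-122 - 99) - 17138)*(-19629) = (-221 - 17138)*(-19629) = -17359*(-19629) = 340739811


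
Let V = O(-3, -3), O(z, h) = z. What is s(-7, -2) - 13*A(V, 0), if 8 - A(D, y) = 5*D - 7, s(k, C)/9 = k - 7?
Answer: -516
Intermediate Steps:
s(k, C) = -63 + 9*k (s(k, C) = 9*(k - 7) = 9*(-7 + k) = -63 + 9*k)
V = -3
A(D, y) = 15 - 5*D (A(D, y) = 8 - (5*D - 7) = 8 - (-7 + 5*D) = 8 + (7 - 5*D) = 15 - 5*D)
s(-7, -2) - 13*A(V, 0) = (-63 + 9*(-7)) - 13*(15 - 5*(-3)) = (-63 - 63) - 13*(15 + 15) = -126 - 13*30 = -126 - 390 = -516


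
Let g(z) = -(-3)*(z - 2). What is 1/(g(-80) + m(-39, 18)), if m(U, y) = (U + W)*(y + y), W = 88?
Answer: 1/1518 ≈ 0.00065876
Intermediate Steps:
m(U, y) = 2*y*(88 + U) (m(U, y) = (U + 88)*(y + y) = (88 + U)*(2*y) = 2*y*(88 + U))
g(z) = -6 + 3*z (g(z) = -(-3)*(-2 + z) = -(6 - 3*z) = -6 + 3*z)
1/(g(-80) + m(-39, 18)) = 1/((-6 + 3*(-80)) + 2*18*(88 - 39)) = 1/((-6 - 240) + 2*18*49) = 1/(-246 + 1764) = 1/1518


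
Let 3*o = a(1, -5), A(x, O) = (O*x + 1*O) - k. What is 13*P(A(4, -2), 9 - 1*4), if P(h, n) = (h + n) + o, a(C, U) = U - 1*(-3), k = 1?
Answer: -260/3 ≈ -86.667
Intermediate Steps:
A(x, O) = -1 + O + O*x (A(x, O) = (O*x + 1*O) - 1*1 = (O*x + O) - 1 = (O + O*x) - 1 = -1 + O + O*x)
a(C, U) = 3 + U (a(C, U) = U + 3 = 3 + U)
o = -⅔ (o = (3 - 5)/3 = (⅓)*(-2) = -⅔ ≈ -0.66667)
P(h, n) = -⅔ + h + n (P(h, n) = (h + n) - ⅔ = -⅔ + h + n)
13*P(A(4, -2), 9 - 1*4) = 13*(-⅔ + (-1 - 2 - 2*4) + (9 - 1*4)) = 13*(-⅔ + (-1 - 2 - 8) + (9 - 4)) = 13*(-⅔ - 11 + 5) = 13*(-20/3) = -260/3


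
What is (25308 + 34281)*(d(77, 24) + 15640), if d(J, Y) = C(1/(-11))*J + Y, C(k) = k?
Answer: 932984973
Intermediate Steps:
d(J, Y) = Y - J/11 (d(J, Y) = J/(-11) + Y = -J/11 + Y = Y - J/11)
(25308 + 34281)*(d(77, 24) + 15640) = (25308 + 34281)*((24 - 1/11*77) + 15640) = 59589*((24 - 7) + 15640) = 59589*(17 + 15640) = 59589*15657 = 932984973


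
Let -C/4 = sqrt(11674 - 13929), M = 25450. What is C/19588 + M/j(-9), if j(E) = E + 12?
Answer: 25450/3 - I*sqrt(2255)/4897 ≈ 8483.3 - 0.0096971*I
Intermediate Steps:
j(E) = 12 + E
C = -4*I*sqrt(2255) (C = -4*sqrt(11674 - 13929) = -4*I*sqrt(2255) ≈ -189.95*I)
C/19588 + M/j(-9) = -4*I*sqrt(2255)/19588 + 25450/(12 - 9) = -4*I*sqrt(2255)*(1/19588) + 25450/3 = -I*sqrt(2255)/4897 + 25450*(1/3) = -I*sqrt(2255)/4897 + 25450/3 = 25450/3 - I*sqrt(2255)/4897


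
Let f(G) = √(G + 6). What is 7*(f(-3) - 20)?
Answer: -140 + 7*√3 ≈ -127.88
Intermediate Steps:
f(G) = √(6 + G)
7*(f(-3) - 20) = 7*(√(6 - 3) - 20) = 7*(√3 - 20) = 7*(-20 + √3) = -140 + 7*√3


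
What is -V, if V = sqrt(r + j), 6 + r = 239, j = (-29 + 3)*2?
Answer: -sqrt(181) ≈ -13.454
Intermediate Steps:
j = -52 (j = -26*2 = -52)
r = 233 (r = -6 + 239 = 233)
V = sqrt(181) (V = sqrt(233 - 52) = sqrt(181) ≈ 13.454)
-V = -sqrt(181)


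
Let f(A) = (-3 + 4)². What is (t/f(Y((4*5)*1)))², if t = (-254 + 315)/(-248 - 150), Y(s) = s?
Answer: 3721/158404 ≈ 0.023491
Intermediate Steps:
f(A) = 1 (f(A) = 1² = 1)
t = -61/398 (t = 61/(-398) = 61*(-1/398) = -61/398 ≈ -0.15327)
(t/f(Y((4*5)*1)))² = (-61/398/1)² = (-61/398*1)² = (-61/398)² = 3721/158404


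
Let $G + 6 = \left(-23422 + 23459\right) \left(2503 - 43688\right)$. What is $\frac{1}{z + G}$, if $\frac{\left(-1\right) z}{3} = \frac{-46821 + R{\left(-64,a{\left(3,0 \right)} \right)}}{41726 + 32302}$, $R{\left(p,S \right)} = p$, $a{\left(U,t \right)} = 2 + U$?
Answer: $- \frac{24676}{37602500391} \approx -6.5623 \cdot 10^{-7}$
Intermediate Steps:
$z = \frac{46885}{24676}$ ($z = - 3 \frac{-46821 - 64}{41726 + 32302} = - 3 \left(- \frac{46885}{74028}\right) = - 3 \left(\left(-46885\right) \frac{1}{74028}\right) = \left(-3\right) \left(- \frac{46885}{74028}\right) = \frac{46885}{24676} \approx 1.9$)
$G = -1523851$ ($G = -6 + \left(-23422 + 23459\right) \left(2503 - 43688\right) = -6 + 37 \left(-41185\right) = -6 - 1523845 = -1523851$)
$\frac{1}{z + G} = \frac{1}{\frac{46885}{24676} - 1523851} = \frac{1}{- \frac{37602500391}{24676}} = - \frac{24676}{37602500391}$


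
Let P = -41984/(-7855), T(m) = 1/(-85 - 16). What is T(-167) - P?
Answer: -4248239/793355 ≈ -5.3548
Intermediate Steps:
T(m) = -1/101 (T(m) = 1/(-101) = -1/101)
P = 41984/7855 (P = -41984*(-1/7855) = 41984/7855 ≈ 5.3449)
T(-167) - P = -1/101 - 1*41984/7855 = -1/101 - 41984/7855 = -4248239/793355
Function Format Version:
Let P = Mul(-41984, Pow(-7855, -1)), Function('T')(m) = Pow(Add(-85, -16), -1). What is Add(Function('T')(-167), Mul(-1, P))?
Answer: Rational(-4248239, 793355) ≈ -5.3548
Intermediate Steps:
Function('T')(m) = Rational(-1, 101) (Function('T')(m) = Pow(-101, -1) = Rational(-1, 101))
P = Rational(41984, 7855) (P = Mul(-41984, Rational(-1, 7855)) = Rational(41984, 7855) ≈ 5.3449)
Add(Function('T')(-167), Mul(-1, P)) = Add(Rational(-1, 101), Mul(-1, Rational(41984, 7855))) = Add(Rational(-1, 101), Rational(-41984, 7855)) = Rational(-4248239, 793355)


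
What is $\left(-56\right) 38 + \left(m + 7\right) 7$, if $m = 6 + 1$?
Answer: $-2030$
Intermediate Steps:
$m = 7$
$\left(-56\right) 38 + \left(m + 7\right) 7 = \left(-56\right) 38 + \left(7 + 7\right) 7 = -2128 + 14 \cdot 7 = -2128 + 98 = -2030$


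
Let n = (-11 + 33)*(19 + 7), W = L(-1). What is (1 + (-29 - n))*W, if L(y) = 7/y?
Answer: 4200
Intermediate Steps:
W = -7 (W = 7/(-1) = 7*(-1) = -7)
n = 572 (n = 22*26 = 572)
(1 + (-29 - n))*W = (1 + (-29 - 1*572))*(-7) = (1 + (-29 - 572))*(-7) = (1 - 601)*(-7) = -600*(-7) = 4200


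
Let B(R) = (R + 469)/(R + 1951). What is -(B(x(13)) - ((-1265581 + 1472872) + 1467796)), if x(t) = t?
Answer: 1644935193/982 ≈ 1.6751e+6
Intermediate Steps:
B(R) = (469 + R)/(1951 + R)
-(B(x(13)) - ((-1265581 + 1472872) + 1467796)) = -((469 + 13)/(1951 + 13) - ((-1265581 + 1472872) + 1467796)) = -(482/1964 - (207291 + 1467796)) = -((1/1964)*482 - 1*1675087) = -(241/982 - 1675087) = -1*(-1644935193/982) = 1644935193/982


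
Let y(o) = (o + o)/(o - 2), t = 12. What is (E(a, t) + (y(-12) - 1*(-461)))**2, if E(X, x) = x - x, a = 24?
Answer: 10491121/49 ≈ 2.1410e+5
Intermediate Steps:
E(X, x) = 0
y(o) = 2*o/(-2 + o) (y(o) = (2*o)/(-2 + o) = 2*o/(-2 + o))
(E(a, t) + (y(-12) - 1*(-461)))**2 = (0 + (2*(-12)/(-2 - 12) - 1*(-461)))**2 = (0 + (2*(-12)/(-14) + 461))**2 = (0 + (2*(-12)*(-1/14) + 461))**2 = (0 + (12/7 + 461))**2 = (0 + 3239/7)**2 = (3239/7)**2 = 10491121/49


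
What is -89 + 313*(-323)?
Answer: -101188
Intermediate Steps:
-89 + 313*(-323) = -89 - 101099 = -101188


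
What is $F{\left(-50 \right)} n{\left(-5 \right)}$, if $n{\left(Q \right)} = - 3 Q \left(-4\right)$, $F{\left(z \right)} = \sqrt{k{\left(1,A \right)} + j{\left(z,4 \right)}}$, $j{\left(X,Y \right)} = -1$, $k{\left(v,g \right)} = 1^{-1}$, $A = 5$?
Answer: $0$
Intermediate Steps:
$k{\left(v,g \right)} = 1$
$F{\left(z \right)} = 0$ ($F{\left(z \right)} = \sqrt{1 - 1} = \sqrt{0} = 0$)
$n{\left(Q \right)} = 12 Q$
$F{\left(-50 \right)} n{\left(-5 \right)} = 0 \cdot 12 \left(-5\right) = 0 \left(-60\right) = 0$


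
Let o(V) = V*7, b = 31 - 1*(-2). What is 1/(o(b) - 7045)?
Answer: -1/6814 ≈ -0.00014676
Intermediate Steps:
b = 33 (b = 31 + 2 = 33)
o(V) = 7*V
1/(o(b) - 7045) = 1/(7*33 - 7045) = 1/(231 - 7045) = 1/(-6814) = -1/6814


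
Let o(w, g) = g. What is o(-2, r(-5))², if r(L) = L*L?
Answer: 625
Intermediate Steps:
r(L) = L²
o(-2, r(-5))² = ((-5)²)² = 25² = 625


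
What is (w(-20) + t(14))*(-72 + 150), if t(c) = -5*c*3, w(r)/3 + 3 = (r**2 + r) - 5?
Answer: 70668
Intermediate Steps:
w(r) = -24 + 3*r + 3*r**2 (w(r) = -9 + 3*((r**2 + r) - 5) = -9 + 3*((r + r**2) - 5) = -9 + 3*(-5 + r + r**2) = -9 + (-15 + 3*r + 3*r**2) = -24 + 3*r + 3*r**2)
t(c) = -15*c
(w(-20) + t(14))*(-72 + 150) = ((-24 + 3*(-20) + 3*(-20)**2) - 15*14)*(-72 + 150) = ((-24 - 60 + 3*400) - 210)*78 = ((-24 - 60 + 1200) - 210)*78 = (1116 - 210)*78 = 906*78 = 70668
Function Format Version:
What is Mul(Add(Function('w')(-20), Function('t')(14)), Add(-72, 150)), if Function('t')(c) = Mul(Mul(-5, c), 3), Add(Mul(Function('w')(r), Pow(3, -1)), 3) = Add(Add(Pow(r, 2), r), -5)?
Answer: 70668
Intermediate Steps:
Function('w')(r) = Add(-24, Mul(3, r), Mul(3, Pow(r, 2))) (Function('w')(r) = Add(-9, Mul(3, Add(Add(Pow(r, 2), r), -5))) = Add(-9, Mul(3, Add(Add(r, Pow(r, 2)), -5))) = Add(-9, Mul(3, Add(-5, r, Pow(r, 2)))) = Add(-9, Add(-15, Mul(3, r), Mul(3, Pow(r, 2)))) = Add(-24, Mul(3, r), Mul(3, Pow(r, 2))))
Function('t')(c) = Mul(-15, c)
Mul(Add(Function('w')(-20), Function('t')(14)), Add(-72, 150)) = Mul(Add(Add(-24, Mul(3, -20), Mul(3, Pow(-20, 2))), Mul(-15, 14)), Add(-72, 150)) = Mul(Add(Add(-24, -60, Mul(3, 400)), -210), 78) = Mul(Add(Add(-24, -60, 1200), -210), 78) = Mul(Add(1116, -210), 78) = Mul(906, 78) = 70668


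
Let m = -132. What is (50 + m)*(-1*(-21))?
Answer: -1722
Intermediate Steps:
(50 + m)*(-1*(-21)) = (50 - 132)*(-1*(-21)) = -82*21 = -1722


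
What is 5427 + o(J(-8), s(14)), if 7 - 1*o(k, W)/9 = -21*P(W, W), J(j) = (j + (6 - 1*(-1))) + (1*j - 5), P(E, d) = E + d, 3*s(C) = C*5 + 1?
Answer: 14436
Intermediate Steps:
s(C) = 1/3 + 5*C/3 (s(C) = (C*5 + 1)/3 = (5*C + 1)/3 = (1 + 5*C)/3 = 1/3 + 5*C/3)
J(j) = 2 + 2*j (J(j) = (j + (6 + 1)) + (j - 5) = (j + 7) + (-5 + j) = (7 + j) + (-5 + j) = 2 + 2*j)
o(k, W) = 63 + 378*W (o(k, W) = 63 - (-189)*(W + W) = 63 - (-189)*2*W = 63 - (-378)*W = 63 + 378*W)
5427 + o(J(-8), s(14)) = 5427 + (63 + 378*(1/3 + (5/3)*14)) = 5427 + (63 + 378*(1/3 + 70/3)) = 5427 + (63 + 378*(71/3)) = 5427 + (63 + 8946) = 5427 + 9009 = 14436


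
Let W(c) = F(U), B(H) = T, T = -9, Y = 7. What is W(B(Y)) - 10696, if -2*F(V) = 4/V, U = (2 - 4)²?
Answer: -21393/2 ≈ -10697.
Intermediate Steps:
B(H) = -9
U = 4 (U = (-2)² = 4)
F(V) = -2/V
W(c) = -½ (W(c) = -2/4 = -2*¼ = -½)
W(B(Y)) - 10696 = -½ - 10696 = -21393/2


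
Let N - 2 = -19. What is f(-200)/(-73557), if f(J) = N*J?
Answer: -3400/73557 ≈ -0.046223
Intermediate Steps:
N = -17 (N = 2 - 19 = -17)
f(J) = -17*J
f(-200)/(-73557) = -17*(-200)/(-73557) = 3400*(-1/73557) = -3400/73557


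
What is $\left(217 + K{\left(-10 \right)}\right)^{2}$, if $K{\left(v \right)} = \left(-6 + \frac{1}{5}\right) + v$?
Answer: $\frac{1012036}{25} \approx 40481.0$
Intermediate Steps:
$K{\left(v \right)} = - \frac{29}{5} + v$ ($K{\left(v \right)} = \left(-6 + \frac{1}{5}\right) + v = - \frac{29}{5} + v$)
$\left(217 + K{\left(-10 \right)}\right)^{2} = \left(217 - \frac{79}{5}\right)^{2} = \left(\frac{1006}{5}\right)^{2} = \frac{1012036}{25}$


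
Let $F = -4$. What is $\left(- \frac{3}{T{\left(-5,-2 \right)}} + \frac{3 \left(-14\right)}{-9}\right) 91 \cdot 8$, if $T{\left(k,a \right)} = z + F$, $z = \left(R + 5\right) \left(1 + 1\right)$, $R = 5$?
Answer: $\frac{19565}{6} \approx 3260.8$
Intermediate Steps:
$z = 20$ ($z = \left(5 + 5\right) \left(1 + 1\right) = 10 \cdot 2 = 20$)
$T{\left(k,a \right)} = 16$ ($T{\left(k,a \right)} = 20 - 4 = 16$)
$\left(- \frac{3}{T{\left(-5,-2 \right)}} + \frac{3 \left(-14\right)}{-9}\right) 91 \cdot 8 = \left(- \frac{3}{16} + \frac{3 \left(-14\right)}{-9}\right) 91 \cdot 8 = \left(\left(-3\right) \frac{1}{16} - - \frac{14}{3}\right) 91 \cdot 8 = \left(- \frac{3}{16} + \frac{14}{3}\right) 91 \cdot 8 = \frac{215}{48} \cdot 91 \cdot 8 = \frac{19565}{48} \cdot 8 = \frac{19565}{6}$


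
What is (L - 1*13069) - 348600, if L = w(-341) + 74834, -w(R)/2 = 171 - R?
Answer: -287859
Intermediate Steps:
w(R) = -342 + 2*R (w(R) = -2*(171 - R) = -342 + 2*R)
L = 73810 (L = (-342 + 2*(-341)) + 74834 = (-342 - 682) + 74834 = -1024 + 74834 = 73810)
(L - 1*13069) - 348600 = (73810 - 1*13069) - 348600 = (73810 - 13069) - 348600 = 60741 - 348600 = -287859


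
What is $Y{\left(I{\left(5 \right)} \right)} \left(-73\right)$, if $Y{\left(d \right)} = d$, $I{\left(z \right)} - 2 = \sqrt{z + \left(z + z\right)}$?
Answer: $-146 - 73 \sqrt{15} \approx -428.73$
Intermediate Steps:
$I{\left(z \right)} = 2 + \sqrt{3} \sqrt{z}$ ($I{\left(z \right)} = 2 + \sqrt{z + \left(z + z\right)} = 2 + \sqrt{z + 2 z} = 2 + \sqrt{3 z} = 2 + \sqrt{3} \sqrt{z}$)
$Y{\left(I{\left(5 \right)} \right)} \left(-73\right) = \left(2 + \sqrt{3} \sqrt{5}\right) \left(-73\right) = \left(2 + \sqrt{15}\right) \left(-73\right) = -146 - 73 \sqrt{15}$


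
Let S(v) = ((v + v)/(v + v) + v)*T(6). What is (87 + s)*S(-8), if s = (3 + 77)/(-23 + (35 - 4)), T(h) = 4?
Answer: -2716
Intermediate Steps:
S(v) = 4 + 4*v (S(v) = ((v + v)/(v + v) + v)*4 = ((2*v)/((2*v)) + v)*4 = ((2*v)*(1/(2*v)) + v)*4 = (1 + v)*4 = 4 + 4*v)
s = 10 (s = 80/(-23 + 31) = 80/8 = 80*(1/8) = 10)
(87 + s)*S(-8) = (87 + 10)*(4 + 4*(-8)) = 97*(4 - 32) = 97*(-28) = -2716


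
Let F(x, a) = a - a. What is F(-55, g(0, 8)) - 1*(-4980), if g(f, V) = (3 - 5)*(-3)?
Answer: 4980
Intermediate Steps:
g(f, V) = 6 (g(f, V) = -2*(-3) = 6)
F(x, a) = 0
F(-55, g(0, 8)) - 1*(-4980) = 0 - 1*(-4980) = 0 + 4980 = 4980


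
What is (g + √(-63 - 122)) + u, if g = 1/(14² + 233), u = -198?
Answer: -84941/429 + I*√185 ≈ -198.0 + 13.601*I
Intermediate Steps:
g = 1/429 (g = 1/(196 + 233) = 1/429 ≈ 0.0023310)
(g + √(-63 - 122)) + u = (1/429 + √(-63 - 122)) - 198 = (1/429 + √(-185)) - 198 = (1/429 + I*√185) - 198 = -84941/429 + I*√185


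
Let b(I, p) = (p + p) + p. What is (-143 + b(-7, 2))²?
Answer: 18769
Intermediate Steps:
b(I, p) = 3*p (b(I, p) = 2*p + p = 3*p)
(-143 + b(-7, 2))² = (-143 + 3*2)² = (-143 + 6)² = (-137)² = 18769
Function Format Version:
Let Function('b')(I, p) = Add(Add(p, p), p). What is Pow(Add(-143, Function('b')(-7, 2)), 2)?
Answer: 18769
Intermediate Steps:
Function('b')(I, p) = Mul(3, p) (Function('b')(I, p) = Add(Mul(2, p), p) = Mul(3, p))
Pow(Add(-143, Function('b')(-7, 2)), 2) = Pow(Add(-143, Mul(3, 2)), 2) = Pow(Add(-143, 6), 2) = Pow(-137, 2) = 18769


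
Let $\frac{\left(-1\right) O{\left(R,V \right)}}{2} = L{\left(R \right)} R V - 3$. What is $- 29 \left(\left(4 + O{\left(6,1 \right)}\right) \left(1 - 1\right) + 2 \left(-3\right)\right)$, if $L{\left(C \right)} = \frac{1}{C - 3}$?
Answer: $174$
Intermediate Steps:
$L{\left(C \right)} = \frac{1}{-3 + C}$
$O{\left(R,V \right)} = 6 - \frac{2 R V}{-3 + R}$ ($O{\left(R,V \right)} = - 2 \left(\frac{R}{-3 + R} V - 3\right) = - 2 \left(\frac{R V}{-3 + R} - 3\right) = - 2 \left(-3 + \frac{R V}{-3 + R}\right) = 6 - \frac{2 R V}{-3 + R}$)
$- 29 \left(\left(4 + O{\left(6,1 \right)}\right) \left(1 - 1\right) + 2 \left(-3\right)\right) = - 29 \left(\left(4 + \frac{2 \left(-9 + 3 \cdot 6 - 6 \cdot 1\right)}{-3 + 6}\right) \left(1 - 1\right) + 2 \left(-3\right)\right) = - 29 \left(\left(4 + \frac{2 \left(-9 + 18 - 6\right)}{3}\right) 0 - 6\right) = - 29 \left(\left(4 + 2 \cdot \frac{1}{3} \cdot 3\right) 0 - 6\right) = - 29 \left(\left(4 + 2\right) 0 - 6\right) = - 29 \left(6 \cdot 0 - 6\right) = - 29 \left(0 - 6\right) = \left(-29\right) \left(-6\right) = 174$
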